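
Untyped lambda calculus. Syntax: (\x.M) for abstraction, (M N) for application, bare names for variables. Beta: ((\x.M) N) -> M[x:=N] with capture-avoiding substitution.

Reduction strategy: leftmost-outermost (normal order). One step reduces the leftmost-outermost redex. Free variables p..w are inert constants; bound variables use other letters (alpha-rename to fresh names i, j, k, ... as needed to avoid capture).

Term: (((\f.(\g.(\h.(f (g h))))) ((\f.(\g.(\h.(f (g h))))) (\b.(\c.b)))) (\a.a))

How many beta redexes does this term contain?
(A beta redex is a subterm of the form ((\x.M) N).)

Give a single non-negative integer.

Answer: 2

Derivation:
Term: (((\f.(\g.(\h.(f (g h))))) ((\f.(\g.(\h.(f (g h))))) (\b.(\c.b)))) (\a.a))
  Redex: ((\f.(\g.(\h.(f (g h))))) ((\f.(\g.(\h.(f (g h))))) (\b.(\c.b))))
  Redex: ((\f.(\g.(\h.(f (g h))))) (\b.(\c.b)))
Total redexes: 2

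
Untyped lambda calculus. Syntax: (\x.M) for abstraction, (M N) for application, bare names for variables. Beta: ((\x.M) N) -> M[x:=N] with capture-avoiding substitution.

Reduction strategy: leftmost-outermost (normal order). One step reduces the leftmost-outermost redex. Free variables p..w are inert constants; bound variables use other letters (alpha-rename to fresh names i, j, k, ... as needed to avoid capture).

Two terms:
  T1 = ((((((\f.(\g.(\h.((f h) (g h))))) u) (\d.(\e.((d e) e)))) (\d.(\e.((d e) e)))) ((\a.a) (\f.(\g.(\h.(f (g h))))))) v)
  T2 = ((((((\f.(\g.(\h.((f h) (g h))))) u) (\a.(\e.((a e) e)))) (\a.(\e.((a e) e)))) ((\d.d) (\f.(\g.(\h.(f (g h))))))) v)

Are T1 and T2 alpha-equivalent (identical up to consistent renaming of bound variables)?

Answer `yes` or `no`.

Answer: yes

Derivation:
Term 1: ((((((\f.(\g.(\h.((f h) (g h))))) u) (\d.(\e.((d e) e)))) (\d.(\e.((d e) e)))) ((\a.a) (\f.(\g.(\h.(f (g h))))))) v)
Term 2: ((((((\f.(\g.(\h.((f h) (g h))))) u) (\a.(\e.((a e) e)))) (\a.(\e.((a e) e)))) ((\d.d) (\f.(\g.(\h.(f (g h))))))) v)
Alpha-equivalence: compare structure up to binder renaming.
Result: True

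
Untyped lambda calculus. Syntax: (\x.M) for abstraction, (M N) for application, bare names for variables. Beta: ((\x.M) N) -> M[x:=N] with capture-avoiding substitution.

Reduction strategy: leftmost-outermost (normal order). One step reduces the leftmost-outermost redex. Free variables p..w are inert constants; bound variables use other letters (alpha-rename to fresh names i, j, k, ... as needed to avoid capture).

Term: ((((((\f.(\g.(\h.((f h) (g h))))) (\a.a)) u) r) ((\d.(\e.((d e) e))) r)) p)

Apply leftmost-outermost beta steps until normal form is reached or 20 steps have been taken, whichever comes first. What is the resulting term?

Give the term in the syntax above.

Step 0: ((((((\f.(\g.(\h.((f h) (g h))))) (\a.a)) u) r) ((\d.(\e.((d e) e))) r)) p)
Step 1: (((((\g.(\h.(((\a.a) h) (g h)))) u) r) ((\d.(\e.((d e) e))) r)) p)
Step 2: ((((\h.(((\a.a) h) (u h))) r) ((\d.(\e.((d e) e))) r)) p)
Step 3: (((((\a.a) r) (u r)) ((\d.(\e.((d e) e))) r)) p)
Step 4: (((r (u r)) ((\d.(\e.((d e) e))) r)) p)
Step 5: (((r (u r)) (\e.((r e) e))) p)

Answer: (((r (u r)) (\e.((r e) e))) p)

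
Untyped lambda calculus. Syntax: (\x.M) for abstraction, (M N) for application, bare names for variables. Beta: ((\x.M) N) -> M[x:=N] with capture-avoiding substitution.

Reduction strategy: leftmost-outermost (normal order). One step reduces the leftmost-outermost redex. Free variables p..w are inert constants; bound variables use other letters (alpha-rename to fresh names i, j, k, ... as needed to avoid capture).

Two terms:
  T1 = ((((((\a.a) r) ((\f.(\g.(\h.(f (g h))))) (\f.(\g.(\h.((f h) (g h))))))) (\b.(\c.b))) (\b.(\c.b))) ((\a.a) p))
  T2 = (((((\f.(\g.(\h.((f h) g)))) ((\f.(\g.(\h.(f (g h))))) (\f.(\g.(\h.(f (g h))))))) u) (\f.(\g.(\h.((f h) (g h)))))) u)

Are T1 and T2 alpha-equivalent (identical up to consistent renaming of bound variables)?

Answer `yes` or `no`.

Answer: no

Derivation:
Term 1: ((((((\a.a) r) ((\f.(\g.(\h.(f (g h))))) (\f.(\g.(\h.((f h) (g h))))))) (\b.(\c.b))) (\b.(\c.b))) ((\a.a) p))
Term 2: (((((\f.(\g.(\h.((f h) g)))) ((\f.(\g.(\h.(f (g h))))) (\f.(\g.(\h.(f (g h))))))) u) (\f.(\g.(\h.((f h) (g h)))))) u)
Alpha-equivalence: compare structure up to binder renaming.
Result: False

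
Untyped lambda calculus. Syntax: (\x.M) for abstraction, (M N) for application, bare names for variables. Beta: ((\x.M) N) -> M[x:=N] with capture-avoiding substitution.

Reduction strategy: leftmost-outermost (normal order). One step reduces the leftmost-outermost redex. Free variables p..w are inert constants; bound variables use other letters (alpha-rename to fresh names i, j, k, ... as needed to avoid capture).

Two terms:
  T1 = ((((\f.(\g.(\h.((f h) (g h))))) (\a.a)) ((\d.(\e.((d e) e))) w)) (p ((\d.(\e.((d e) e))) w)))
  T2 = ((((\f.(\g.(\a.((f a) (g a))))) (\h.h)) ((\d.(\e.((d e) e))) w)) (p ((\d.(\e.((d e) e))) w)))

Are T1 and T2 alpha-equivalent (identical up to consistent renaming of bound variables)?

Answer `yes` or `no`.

Answer: yes

Derivation:
Term 1: ((((\f.(\g.(\h.((f h) (g h))))) (\a.a)) ((\d.(\e.((d e) e))) w)) (p ((\d.(\e.((d e) e))) w)))
Term 2: ((((\f.(\g.(\a.((f a) (g a))))) (\h.h)) ((\d.(\e.((d e) e))) w)) (p ((\d.(\e.((d e) e))) w)))
Alpha-equivalence: compare structure up to binder renaming.
Result: True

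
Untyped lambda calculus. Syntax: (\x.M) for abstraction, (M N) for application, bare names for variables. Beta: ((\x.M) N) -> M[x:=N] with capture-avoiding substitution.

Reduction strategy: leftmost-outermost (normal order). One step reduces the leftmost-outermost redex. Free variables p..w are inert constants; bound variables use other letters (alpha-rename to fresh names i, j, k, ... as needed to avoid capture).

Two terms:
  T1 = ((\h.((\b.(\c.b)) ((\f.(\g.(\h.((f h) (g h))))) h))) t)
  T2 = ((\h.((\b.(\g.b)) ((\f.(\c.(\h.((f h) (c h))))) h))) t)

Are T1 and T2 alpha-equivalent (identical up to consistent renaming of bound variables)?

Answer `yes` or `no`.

Term 1: ((\h.((\b.(\c.b)) ((\f.(\g.(\h.((f h) (g h))))) h))) t)
Term 2: ((\h.((\b.(\g.b)) ((\f.(\c.(\h.((f h) (c h))))) h))) t)
Alpha-equivalence: compare structure up to binder renaming.
Result: True

Answer: yes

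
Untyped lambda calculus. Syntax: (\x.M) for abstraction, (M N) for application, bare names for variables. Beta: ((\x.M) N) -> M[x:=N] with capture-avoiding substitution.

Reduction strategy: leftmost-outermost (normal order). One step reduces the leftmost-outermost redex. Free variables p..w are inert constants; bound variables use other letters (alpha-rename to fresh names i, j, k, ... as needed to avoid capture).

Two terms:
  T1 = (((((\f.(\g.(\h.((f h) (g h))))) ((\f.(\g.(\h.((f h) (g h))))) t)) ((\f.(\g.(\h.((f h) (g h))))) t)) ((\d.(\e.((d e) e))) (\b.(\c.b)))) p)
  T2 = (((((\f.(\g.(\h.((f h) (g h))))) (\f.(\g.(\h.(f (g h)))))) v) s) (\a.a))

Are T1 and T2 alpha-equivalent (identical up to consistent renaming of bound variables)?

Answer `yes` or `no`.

Term 1: (((((\f.(\g.(\h.((f h) (g h))))) ((\f.(\g.(\h.((f h) (g h))))) t)) ((\f.(\g.(\h.((f h) (g h))))) t)) ((\d.(\e.((d e) e))) (\b.(\c.b)))) p)
Term 2: (((((\f.(\g.(\h.((f h) (g h))))) (\f.(\g.(\h.(f (g h)))))) v) s) (\a.a))
Alpha-equivalence: compare structure up to binder renaming.
Result: False

Answer: no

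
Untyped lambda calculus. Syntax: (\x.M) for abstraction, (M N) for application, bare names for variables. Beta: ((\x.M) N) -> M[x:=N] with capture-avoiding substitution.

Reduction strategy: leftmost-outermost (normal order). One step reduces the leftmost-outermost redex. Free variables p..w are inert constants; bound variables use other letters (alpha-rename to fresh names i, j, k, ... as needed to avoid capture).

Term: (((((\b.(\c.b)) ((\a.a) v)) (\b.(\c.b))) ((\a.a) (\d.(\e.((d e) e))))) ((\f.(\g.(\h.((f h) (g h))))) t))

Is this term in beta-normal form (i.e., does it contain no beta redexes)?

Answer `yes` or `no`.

Term: (((((\b.(\c.b)) ((\a.a) v)) (\b.(\c.b))) ((\a.a) (\d.(\e.((d e) e))))) ((\f.(\g.(\h.((f h) (g h))))) t))
Found 4 beta redex(es).

Answer: no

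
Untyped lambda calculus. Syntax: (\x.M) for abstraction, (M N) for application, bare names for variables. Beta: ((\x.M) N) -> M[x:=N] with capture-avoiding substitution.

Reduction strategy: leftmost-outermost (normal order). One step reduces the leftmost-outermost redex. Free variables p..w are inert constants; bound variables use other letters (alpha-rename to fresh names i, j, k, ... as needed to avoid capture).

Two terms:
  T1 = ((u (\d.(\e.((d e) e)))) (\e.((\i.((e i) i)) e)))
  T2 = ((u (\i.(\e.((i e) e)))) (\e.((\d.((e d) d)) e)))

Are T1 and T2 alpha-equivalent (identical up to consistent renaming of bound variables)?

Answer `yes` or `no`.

Term 1: ((u (\d.(\e.((d e) e)))) (\e.((\i.((e i) i)) e)))
Term 2: ((u (\i.(\e.((i e) e)))) (\e.((\d.((e d) d)) e)))
Alpha-equivalence: compare structure up to binder renaming.
Result: True

Answer: yes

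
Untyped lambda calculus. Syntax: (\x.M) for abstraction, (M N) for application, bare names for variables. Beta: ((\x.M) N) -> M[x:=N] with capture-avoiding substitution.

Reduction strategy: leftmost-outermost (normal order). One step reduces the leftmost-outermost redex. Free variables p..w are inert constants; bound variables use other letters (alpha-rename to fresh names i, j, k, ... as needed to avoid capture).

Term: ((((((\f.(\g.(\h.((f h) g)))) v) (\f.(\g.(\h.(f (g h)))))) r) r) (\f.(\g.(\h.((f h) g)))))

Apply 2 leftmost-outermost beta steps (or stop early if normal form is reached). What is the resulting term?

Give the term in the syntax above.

Answer: ((((\h.((v h) (\f.(\g.(\h.(f (g h))))))) r) r) (\f.(\g.(\h.((f h) g)))))

Derivation:
Step 0: ((((((\f.(\g.(\h.((f h) g)))) v) (\f.(\g.(\h.(f (g h)))))) r) r) (\f.(\g.(\h.((f h) g)))))
Step 1: (((((\g.(\h.((v h) g))) (\f.(\g.(\h.(f (g h)))))) r) r) (\f.(\g.(\h.((f h) g)))))
Step 2: ((((\h.((v h) (\f.(\g.(\h.(f (g h))))))) r) r) (\f.(\g.(\h.((f h) g)))))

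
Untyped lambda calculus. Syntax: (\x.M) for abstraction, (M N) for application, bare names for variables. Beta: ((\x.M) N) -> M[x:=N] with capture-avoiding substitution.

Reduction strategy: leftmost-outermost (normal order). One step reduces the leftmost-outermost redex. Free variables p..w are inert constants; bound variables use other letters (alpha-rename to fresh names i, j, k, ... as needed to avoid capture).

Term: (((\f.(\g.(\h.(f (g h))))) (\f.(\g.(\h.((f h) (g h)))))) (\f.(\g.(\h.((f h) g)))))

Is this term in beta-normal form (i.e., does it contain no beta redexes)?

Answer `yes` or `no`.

Term: (((\f.(\g.(\h.(f (g h))))) (\f.(\g.(\h.((f h) (g h)))))) (\f.(\g.(\h.((f h) g)))))
Found 1 beta redex(es).

Answer: no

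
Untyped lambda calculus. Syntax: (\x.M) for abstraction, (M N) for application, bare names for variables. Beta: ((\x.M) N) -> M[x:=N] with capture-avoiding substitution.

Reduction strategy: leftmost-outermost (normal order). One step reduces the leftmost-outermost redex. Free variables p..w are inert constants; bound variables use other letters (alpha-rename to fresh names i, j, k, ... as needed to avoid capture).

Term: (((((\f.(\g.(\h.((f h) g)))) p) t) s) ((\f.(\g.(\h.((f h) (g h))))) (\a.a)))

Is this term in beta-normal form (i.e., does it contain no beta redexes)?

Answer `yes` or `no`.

Term: (((((\f.(\g.(\h.((f h) g)))) p) t) s) ((\f.(\g.(\h.((f h) (g h))))) (\a.a)))
Found 2 beta redex(es).

Answer: no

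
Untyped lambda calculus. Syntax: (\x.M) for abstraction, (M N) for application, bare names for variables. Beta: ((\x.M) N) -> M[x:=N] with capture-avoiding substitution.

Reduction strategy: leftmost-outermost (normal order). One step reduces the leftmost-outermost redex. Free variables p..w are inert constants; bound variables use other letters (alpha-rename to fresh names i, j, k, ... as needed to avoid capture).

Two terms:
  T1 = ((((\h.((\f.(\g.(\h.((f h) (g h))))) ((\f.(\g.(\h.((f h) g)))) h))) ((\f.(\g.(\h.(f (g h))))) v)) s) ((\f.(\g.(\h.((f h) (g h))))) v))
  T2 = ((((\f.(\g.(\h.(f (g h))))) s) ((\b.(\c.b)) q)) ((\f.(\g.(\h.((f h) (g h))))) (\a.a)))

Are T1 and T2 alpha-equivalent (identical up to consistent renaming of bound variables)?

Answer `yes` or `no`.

Answer: no

Derivation:
Term 1: ((((\h.((\f.(\g.(\h.((f h) (g h))))) ((\f.(\g.(\h.((f h) g)))) h))) ((\f.(\g.(\h.(f (g h))))) v)) s) ((\f.(\g.(\h.((f h) (g h))))) v))
Term 2: ((((\f.(\g.(\h.(f (g h))))) s) ((\b.(\c.b)) q)) ((\f.(\g.(\h.((f h) (g h))))) (\a.a)))
Alpha-equivalence: compare structure up to binder renaming.
Result: False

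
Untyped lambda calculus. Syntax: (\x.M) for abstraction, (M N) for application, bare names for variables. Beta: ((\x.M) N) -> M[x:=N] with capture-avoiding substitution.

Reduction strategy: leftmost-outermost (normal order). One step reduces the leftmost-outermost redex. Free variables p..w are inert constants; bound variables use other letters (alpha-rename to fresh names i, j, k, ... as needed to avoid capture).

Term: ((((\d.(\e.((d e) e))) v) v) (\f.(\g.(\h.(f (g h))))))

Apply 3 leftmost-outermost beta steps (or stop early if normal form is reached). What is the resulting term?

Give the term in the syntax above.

Answer: (((v v) v) (\f.(\g.(\h.(f (g h))))))

Derivation:
Step 0: ((((\d.(\e.((d e) e))) v) v) (\f.(\g.(\h.(f (g h))))))
Step 1: (((\e.((v e) e)) v) (\f.(\g.(\h.(f (g h))))))
Step 2: (((v v) v) (\f.(\g.(\h.(f (g h))))))
Step 3: (normal form reached)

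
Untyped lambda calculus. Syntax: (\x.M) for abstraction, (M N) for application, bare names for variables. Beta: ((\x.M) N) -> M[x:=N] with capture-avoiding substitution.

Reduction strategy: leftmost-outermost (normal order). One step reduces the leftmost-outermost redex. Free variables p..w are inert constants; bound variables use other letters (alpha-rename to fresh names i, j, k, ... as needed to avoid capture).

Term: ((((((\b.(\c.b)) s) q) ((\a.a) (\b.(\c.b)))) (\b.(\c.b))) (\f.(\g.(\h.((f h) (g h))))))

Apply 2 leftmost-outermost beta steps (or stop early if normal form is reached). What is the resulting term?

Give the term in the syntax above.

Step 0: ((((((\b.(\c.b)) s) q) ((\a.a) (\b.(\c.b)))) (\b.(\c.b))) (\f.(\g.(\h.((f h) (g h))))))
Step 1: (((((\c.s) q) ((\a.a) (\b.(\c.b)))) (\b.(\c.b))) (\f.(\g.(\h.((f h) (g h))))))
Step 2: (((s ((\a.a) (\b.(\c.b)))) (\b.(\c.b))) (\f.(\g.(\h.((f h) (g h))))))

Answer: (((s ((\a.a) (\b.(\c.b)))) (\b.(\c.b))) (\f.(\g.(\h.((f h) (g h))))))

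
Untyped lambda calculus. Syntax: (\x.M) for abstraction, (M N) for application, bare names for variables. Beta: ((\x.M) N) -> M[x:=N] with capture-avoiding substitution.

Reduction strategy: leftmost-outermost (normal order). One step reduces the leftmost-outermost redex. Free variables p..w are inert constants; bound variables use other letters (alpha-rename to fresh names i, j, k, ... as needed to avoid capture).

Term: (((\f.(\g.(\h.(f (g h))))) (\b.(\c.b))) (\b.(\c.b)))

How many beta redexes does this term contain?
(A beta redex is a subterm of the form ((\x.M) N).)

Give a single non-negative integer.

Answer: 1

Derivation:
Term: (((\f.(\g.(\h.(f (g h))))) (\b.(\c.b))) (\b.(\c.b)))
  Redex: ((\f.(\g.(\h.(f (g h))))) (\b.(\c.b)))
Total redexes: 1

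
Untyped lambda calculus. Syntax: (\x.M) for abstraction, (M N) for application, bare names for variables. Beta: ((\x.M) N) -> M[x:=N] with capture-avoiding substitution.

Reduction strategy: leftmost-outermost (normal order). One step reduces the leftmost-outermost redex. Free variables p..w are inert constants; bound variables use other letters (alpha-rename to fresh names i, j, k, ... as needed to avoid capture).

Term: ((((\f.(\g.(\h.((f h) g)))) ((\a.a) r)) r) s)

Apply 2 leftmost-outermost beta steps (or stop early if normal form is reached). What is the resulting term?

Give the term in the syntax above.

Step 0: ((((\f.(\g.(\h.((f h) g)))) ((\a.a) r)) r) s)
Step 1: (((\g.(\h.((((\a.a) r) h) g))) r) s)
Step 2: ((\h.((((\a.a) r) h) r)) s)

Answer: ((\h.((((\a.a) r) h) r)) s)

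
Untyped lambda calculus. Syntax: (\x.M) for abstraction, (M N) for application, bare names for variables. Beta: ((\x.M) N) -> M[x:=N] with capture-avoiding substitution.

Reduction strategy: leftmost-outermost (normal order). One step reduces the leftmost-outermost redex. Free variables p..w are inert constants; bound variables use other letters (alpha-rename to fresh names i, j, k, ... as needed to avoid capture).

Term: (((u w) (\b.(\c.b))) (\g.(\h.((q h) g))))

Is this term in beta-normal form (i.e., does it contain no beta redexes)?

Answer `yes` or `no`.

Answer: yes

Derivation:
Term: (((u w) (\b.(\c.b))) (\g.(\h.((q h) g))))
No beta redexes found.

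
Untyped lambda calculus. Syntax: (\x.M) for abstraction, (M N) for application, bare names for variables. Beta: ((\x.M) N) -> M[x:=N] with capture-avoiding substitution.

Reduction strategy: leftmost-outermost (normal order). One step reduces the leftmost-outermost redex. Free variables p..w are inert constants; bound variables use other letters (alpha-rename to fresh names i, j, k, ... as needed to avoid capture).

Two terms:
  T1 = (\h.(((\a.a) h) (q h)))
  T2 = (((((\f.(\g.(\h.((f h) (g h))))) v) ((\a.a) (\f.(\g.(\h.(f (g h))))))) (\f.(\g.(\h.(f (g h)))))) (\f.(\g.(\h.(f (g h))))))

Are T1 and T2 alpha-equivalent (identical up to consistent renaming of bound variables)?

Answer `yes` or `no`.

Answer: no

Derivation:
Term 1: (\h.(((\a.a) h) (q h)))
Term 2: (((((\f.(\g.(\h.((f h) (g h))))) v) ((\a.a) (\f.(\g.(\h.(f (g h))))))) (\f.(\g.(\h.(f (g h)))))) (\f.(\g.(\h.(f (g h))))))
Alpha-equivalence: compare structure up to binder renaming.
Result: False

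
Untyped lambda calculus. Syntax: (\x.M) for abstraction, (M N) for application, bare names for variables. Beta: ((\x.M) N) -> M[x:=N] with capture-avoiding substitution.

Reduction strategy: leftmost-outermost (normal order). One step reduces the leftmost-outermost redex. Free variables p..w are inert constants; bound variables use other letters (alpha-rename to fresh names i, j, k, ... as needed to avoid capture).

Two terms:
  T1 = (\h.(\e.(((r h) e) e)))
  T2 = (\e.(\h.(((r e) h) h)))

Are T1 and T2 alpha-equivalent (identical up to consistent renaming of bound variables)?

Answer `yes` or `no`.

Answer: yes

Derivation:
Term 1: (\h.(\e.(((r h) e) e)))
Term 2: (\e.(\h.(((r e) h) h)))
Alpha-equivalence: compare structure up to binder renaming.
Result: True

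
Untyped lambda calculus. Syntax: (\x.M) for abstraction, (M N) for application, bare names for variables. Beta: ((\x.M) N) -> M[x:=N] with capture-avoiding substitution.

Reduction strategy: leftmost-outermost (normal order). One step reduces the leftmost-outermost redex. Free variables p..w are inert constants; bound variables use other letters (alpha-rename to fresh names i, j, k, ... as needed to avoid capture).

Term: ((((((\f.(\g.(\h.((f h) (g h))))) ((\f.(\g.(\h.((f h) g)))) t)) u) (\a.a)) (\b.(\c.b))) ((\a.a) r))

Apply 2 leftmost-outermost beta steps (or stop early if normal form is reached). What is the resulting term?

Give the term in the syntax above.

Answer: ((((\h.((((\f.(\g.(\h.((f h) g)))) t) h) (u h))) (\a.a)) (\b.(\c.b))) ((\a.a) r))

Derivation:
Step 0: ((((((\f.(\g.(\h.((f h) (g h))))) ((\f.(\g.(\h.((f h) g)))) t)) u) (\a.a)) (\b.(\c.b))) ((\a.a) r))
Step 1: (((((\g.(\h.((((\f.(\g.(\h.((f h) g)))) t) h) (g h)))) u) (\a.a)) (\b.(\c.b))) ((\a.a) r))
Step 2: ((((\h.((((\f.(\g.(\h.((f h) g)))) t) h) (u h))) (\a.a)) (\b.(\c.b))) ((\a.a) r))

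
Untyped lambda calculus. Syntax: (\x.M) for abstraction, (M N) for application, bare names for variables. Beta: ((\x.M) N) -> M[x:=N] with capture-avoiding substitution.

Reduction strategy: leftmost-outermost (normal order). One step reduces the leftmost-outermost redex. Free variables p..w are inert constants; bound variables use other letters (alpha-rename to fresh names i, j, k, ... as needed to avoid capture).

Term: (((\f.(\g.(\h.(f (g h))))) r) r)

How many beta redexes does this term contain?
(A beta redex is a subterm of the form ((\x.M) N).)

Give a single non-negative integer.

Answer: 1

Derivation:
Term: (((\f.(\g.(\h.(f (g h))))) r) r)
  Redex: ((\f.(\g.(\h.(f (g h))))) r)
Total redexes: 1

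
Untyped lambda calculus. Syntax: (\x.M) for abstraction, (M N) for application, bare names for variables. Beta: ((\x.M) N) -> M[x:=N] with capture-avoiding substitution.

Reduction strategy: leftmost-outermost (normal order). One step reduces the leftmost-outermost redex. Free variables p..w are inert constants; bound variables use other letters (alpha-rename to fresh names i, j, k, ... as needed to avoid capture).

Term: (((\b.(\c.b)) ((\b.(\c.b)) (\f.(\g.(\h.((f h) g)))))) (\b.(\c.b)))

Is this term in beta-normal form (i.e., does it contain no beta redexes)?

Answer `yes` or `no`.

Term: (((\b.(\c.b)) ((\b.(\c.b)) (\f.(\g.(\h.((f h) g)))))) (\b.(\c.b)))
Found 2 beta redex(es).

Answer: no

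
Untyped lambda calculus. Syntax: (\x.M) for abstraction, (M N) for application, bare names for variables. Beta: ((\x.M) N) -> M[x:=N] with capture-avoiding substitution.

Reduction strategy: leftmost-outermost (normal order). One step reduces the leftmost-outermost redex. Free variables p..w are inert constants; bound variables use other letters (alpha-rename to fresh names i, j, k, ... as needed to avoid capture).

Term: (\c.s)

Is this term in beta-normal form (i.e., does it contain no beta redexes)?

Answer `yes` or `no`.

Answer: yes

Derivation:
Term: (\c.s)
No beta redexes found.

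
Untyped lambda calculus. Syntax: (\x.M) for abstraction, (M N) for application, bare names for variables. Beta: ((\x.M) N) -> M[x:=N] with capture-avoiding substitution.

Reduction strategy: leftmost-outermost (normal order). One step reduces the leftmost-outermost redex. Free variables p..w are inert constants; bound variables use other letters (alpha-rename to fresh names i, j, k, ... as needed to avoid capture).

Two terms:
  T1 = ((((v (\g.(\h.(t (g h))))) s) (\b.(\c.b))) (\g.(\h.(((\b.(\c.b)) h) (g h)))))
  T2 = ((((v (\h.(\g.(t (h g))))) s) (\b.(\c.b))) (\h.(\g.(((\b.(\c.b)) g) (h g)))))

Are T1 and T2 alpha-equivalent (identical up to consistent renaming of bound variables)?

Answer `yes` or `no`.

Term 1: ((((v (\g.(\h.(t (g h))))) s) (\b.(\c.b))) (\g.(\h.(((\b.(\c.b)) h) (g h)))))
Term 2: ((((v (\h.(\g.(t (h g))))) s) (\b.(\c.b))) (\h.(\g.(((\b.(\c.b)) g) (h g)))))
Alpha-equivalence: compare structure up to binder renaming.
Result: True

Answer: yes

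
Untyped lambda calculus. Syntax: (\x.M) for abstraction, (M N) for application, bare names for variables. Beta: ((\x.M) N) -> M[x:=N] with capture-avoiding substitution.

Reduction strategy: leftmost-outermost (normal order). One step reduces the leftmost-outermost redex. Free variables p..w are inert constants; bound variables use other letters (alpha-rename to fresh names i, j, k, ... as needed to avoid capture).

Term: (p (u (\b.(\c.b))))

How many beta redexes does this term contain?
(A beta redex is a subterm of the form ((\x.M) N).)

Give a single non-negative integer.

Term: (p (u (\b.(\c.b))))
  (no redexes)
Total redexes: 0

Answer: 0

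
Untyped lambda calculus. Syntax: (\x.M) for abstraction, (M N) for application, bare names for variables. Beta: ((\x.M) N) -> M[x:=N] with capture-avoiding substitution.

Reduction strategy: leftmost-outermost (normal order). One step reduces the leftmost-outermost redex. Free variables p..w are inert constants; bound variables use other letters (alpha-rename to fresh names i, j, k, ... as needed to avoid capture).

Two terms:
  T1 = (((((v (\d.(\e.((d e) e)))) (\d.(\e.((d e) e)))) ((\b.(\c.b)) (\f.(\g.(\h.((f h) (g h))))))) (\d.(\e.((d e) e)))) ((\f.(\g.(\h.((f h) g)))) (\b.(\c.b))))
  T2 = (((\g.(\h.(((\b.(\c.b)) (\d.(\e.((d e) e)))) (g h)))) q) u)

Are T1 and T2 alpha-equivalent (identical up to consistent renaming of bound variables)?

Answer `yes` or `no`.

Answer: no

Derivation:
Term 1: (((((v (\d.(\e.((d e) e)))) (\d.(\e.((d e) e)))) ((\b.(\c.b)) (\f.(\g.(\h.((f h) (g h))))))) (\d.(\e.((d e) e)))) ((\f.(\g.(\h.((f h) g)))) (\b.(\c.b))))
Term 2: (((\g.(\h.(((\b.(\c.b)) (\d.(\e.((d e) e)))) (g h)))) q) u)
Alpha-equivalence: compare structure up to binder renaming.
Result: False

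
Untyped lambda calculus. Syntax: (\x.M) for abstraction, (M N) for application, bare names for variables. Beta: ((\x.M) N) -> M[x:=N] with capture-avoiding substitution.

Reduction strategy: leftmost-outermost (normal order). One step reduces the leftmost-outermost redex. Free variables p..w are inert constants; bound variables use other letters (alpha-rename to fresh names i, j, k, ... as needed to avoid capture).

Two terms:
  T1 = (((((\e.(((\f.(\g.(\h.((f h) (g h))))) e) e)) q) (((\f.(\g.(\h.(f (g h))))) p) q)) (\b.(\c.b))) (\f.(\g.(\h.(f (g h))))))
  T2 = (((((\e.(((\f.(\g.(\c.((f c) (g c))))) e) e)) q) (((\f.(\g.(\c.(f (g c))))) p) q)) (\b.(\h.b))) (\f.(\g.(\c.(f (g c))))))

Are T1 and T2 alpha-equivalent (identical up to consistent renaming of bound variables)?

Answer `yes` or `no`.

Term 1: (((((\e.(((\f.(\g.(\h.((f h) (g h))))) e) e)) q) (((\f.(\g.(\h.(f (g h))))) p) q)) (\b.(\c.b))) (\f.(\g.(\h.(f (g h))))))
Term 2: (((((\e.(((\f.(\g.(\c.((f c) (g c))))) e) e)) q) (((\f.(\g.(\c.(f (g c))))) p) q)) (\b.(\h.b))) (\f.(\g.(\c.(f (g c))))))
Alpha-equivalence: compare structure up to binder renaming.
Result: True

Answer: yes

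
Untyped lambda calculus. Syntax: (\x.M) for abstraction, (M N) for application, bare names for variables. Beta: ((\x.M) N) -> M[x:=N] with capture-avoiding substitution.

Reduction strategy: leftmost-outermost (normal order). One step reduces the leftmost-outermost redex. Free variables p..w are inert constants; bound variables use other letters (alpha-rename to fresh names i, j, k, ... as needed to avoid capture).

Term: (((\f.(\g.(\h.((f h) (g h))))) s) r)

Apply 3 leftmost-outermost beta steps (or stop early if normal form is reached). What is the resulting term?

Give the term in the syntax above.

Step 0: (((\f.(\g.(\h.((f h) (g h))))) s) r)
Step 1: ((\g.(\h.((s h) (g h)))) r)
Step 2: (\h.((s h) (r h)))
Step 3: (normal form reached)

Answer: (\h.((s h) (r h)))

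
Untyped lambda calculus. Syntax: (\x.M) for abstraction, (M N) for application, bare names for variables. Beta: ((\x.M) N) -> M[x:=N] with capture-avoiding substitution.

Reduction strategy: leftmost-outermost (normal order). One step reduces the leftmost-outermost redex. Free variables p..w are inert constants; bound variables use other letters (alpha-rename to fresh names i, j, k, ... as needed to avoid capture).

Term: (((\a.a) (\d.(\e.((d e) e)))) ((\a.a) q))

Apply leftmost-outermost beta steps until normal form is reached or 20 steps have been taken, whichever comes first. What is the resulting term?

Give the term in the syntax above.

Answer: (\e.((q e) e))

Derivation:
Step 0: (((\a.a) (\d.(\e.((d e) e)))) ((\a.a) q))
Step 1: ((\d.(\e.((d e) e))) ((\a.a) q))
Step 2: (\e.((((\a.a) q) e) e))
Step 3: (\e.((q e) e))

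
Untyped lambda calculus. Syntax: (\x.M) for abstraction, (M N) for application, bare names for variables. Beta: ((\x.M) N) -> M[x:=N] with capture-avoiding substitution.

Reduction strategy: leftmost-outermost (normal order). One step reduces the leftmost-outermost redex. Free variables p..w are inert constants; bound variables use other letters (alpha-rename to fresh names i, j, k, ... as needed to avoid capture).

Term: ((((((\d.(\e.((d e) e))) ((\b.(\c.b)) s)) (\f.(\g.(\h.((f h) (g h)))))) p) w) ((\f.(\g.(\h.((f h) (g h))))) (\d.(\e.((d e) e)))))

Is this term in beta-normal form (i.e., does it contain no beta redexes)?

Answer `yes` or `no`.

Term: ((((((\d.(\e.((d e) e))) ((\b.(\c.b)) s)) (\f.(\g.(\h.((f h) (g h)))))) p) w) ((\f.(\g.(\h.((f h) (g h))))) (\d.(\e.((d e) e)))))
Found 3 beta redex(es).

Answer: no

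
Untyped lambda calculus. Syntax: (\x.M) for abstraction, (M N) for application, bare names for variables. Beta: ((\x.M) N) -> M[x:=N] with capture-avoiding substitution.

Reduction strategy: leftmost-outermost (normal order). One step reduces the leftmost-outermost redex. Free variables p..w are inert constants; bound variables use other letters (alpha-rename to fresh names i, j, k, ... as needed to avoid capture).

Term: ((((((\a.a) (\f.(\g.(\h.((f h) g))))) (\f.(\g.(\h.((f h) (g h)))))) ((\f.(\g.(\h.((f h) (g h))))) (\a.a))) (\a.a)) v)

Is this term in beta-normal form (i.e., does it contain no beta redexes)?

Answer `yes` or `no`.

Answer: no

Derivation:
Term: ((((((\a.a) (\f.(\g.(\h.((f h) g))))) (\f.(\g.(\h.((f h) (g h)))))) ((\f.(\g.(\h.((f h) (g h))))) (\a.a))) (\a.a)) v)
Found 2 beta redex(es).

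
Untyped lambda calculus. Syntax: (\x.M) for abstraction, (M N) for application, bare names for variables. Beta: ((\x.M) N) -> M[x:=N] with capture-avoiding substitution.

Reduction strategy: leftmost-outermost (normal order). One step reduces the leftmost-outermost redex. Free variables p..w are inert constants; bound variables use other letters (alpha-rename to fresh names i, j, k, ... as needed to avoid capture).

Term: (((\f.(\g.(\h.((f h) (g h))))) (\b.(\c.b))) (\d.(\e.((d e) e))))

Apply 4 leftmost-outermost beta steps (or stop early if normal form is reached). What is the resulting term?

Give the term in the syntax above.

Answer: (\h.h)

Derivation:
Step 0: (((\f.(\g.(\h.((f h) (g h))))) (\b.(\c.b))) (\d.(\e.((d e) e))))
Step 1: ((\g.(\h.(((\b.(\c.b)) h) (g h)))) (\d.(\e.((d e) e))))
Step 2: (\h.(((\b.(\c.b)) h) ((\d.(\e.((d e) e))) h)))
Step 3: (\h.((\c.h) ((\d.(\e.((d e) e))) h)))
Step 4: (\h.h)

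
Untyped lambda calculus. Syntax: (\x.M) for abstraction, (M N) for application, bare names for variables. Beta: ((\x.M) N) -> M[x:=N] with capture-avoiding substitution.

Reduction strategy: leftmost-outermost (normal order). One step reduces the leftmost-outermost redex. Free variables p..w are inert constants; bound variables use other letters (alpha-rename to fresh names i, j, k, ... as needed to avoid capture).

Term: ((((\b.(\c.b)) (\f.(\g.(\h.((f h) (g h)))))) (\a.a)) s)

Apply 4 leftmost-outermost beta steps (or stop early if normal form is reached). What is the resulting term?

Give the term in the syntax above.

Answer: (\g.(\h.((s h) (g h))))

Derivation:
Step 0: ((((\b.(\c.b)) (\f.(\g.(\h.((f h) (g h)))))) (\a.a)) s)
Step 1: (((\c.(\f.(\g.(\h.((f h) (g h)))))) (\a.a)) s)
Step 2: ((\f.(\g.(\h.((f h) (g h))))) s)
Step 3: (\g.(\h.((s h) (g h))))
Step 4: (normal form reached)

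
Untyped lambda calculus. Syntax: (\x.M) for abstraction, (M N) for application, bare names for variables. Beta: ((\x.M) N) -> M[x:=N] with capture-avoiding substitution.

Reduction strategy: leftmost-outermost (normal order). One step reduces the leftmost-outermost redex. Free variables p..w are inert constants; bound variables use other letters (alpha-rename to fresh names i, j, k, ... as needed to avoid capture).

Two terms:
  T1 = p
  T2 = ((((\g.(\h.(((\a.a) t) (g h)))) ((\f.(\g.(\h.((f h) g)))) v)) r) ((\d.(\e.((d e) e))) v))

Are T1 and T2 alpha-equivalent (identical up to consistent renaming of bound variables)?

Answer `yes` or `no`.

Answer: no

Derivation:
Term 1: p
Term 2: ((((\g.(\h.(((\a.a) t) (g h)))) ((\f.(\g.(\h.((f h) g)))) v)) r) ((\d.(\e.((d e) e))) v))
Alpha-equivalence: compare structure up to binder renaming.
Result: False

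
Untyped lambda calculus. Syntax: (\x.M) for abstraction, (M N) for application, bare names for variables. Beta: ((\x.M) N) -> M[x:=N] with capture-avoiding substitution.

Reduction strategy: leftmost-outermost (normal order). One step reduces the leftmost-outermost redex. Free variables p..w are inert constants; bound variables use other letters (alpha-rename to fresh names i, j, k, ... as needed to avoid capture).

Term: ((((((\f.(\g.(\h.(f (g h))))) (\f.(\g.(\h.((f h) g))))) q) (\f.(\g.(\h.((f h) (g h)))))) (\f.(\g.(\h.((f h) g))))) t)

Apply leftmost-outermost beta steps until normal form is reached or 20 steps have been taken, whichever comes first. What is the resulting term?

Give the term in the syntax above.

Answer: (((q (\f.(\g.(\h.((f h) (g h)))))) t) (\f.(\g.(\h.((f h) g)))))

Derivation:
Step 0: ((((((\f.(\g.(\h.(f (g h))))) (\f.(\g.(\h.((f h) g))))) q) (\f.(\g.(\h.((f h) (g h)))))) (\f.(\g.(\h.((f h) g))))) t)
Step 1: (((((\g.(\h.((\f.(\g.(\h.((f h) g)))) (g h)))) q) (\f.(\g.(\h.((f h) (g h)))))) (\f.(\g.(\h.((f h) g))))) t)
Step 2: ((((\h.((\f.(\g.(\h.((f h) g)))) (q h))) (\f.(\g.(\h.((f h) (g h)))))) (\f.(\g.(\h.((f h) g))))) t)
Step 3: ((((\f.(\g.(\h.((f h) g)))) (q (\f.(\g.(\h.((f h) (g h))))))) (\f.(\g.(\h.((f h) g))))) t)
Step 4: (((\g.(\h.(((q (\f.(\g.(\h.((f h) (g h)))))) h) g))) (\f.(\g.(\h.((f h) g))))) t)
Step 5: ((\h.(((q (\f.(\g.(\h.((f h) (g h)))))) h) (\f.(\g.(\h.((f h) g)))))) t)
Step 6: (((q (\f.(\g.(\h.((f h) (g h)))))) t) (\f.(\g.(\h.((f h) g)))))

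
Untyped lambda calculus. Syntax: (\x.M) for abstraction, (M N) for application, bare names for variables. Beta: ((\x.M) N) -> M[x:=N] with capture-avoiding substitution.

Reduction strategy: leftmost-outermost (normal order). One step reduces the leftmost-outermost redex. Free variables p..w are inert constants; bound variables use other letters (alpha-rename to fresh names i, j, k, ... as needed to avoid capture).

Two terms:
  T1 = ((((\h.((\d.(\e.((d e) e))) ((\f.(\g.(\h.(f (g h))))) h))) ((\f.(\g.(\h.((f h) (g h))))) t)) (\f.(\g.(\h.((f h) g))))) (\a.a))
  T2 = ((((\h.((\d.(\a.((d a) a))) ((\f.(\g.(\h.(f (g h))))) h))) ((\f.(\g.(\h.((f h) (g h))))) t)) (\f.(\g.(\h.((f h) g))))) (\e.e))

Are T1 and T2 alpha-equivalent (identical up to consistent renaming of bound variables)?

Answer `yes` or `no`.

Answer: yes

Derivation:
Term 1: ((((\h.((\d.(\e.((d e) e))) ((\f.(\g.(\h.(f (g h))))) h))) ((\f.(\g.(\h.((f h) (g h))))) t)) (\f.(\g.(\h.((f h) g))))) (\a.a))
Term 2: ((((\h.((\d.(\a.((d a) a))) ((\f.(\g.(\h.(f (g h))))) h))) ((\f.(\g.(\h.((f h) (g h))))) t)) (\f.(\g.(\h.((f h) g))))) (\e.e))
Alpha-equivalence: compare structure up to binder renaming.
Result: True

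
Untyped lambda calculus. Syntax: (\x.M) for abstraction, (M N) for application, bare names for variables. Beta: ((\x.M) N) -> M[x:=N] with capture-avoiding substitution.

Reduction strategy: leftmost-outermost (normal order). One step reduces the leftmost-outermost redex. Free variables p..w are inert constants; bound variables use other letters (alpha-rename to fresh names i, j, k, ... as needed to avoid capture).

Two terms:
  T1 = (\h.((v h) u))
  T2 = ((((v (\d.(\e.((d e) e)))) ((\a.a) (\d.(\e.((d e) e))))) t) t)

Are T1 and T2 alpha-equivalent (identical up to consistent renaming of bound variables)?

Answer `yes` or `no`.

Answer: no

Derivation:
Term 1: (\h.((v h) u))
Term 2: ((((v (\d.(\e.((d e) e)))) ((\a.a) (\d.(\e.((d e) e))))) t) t)
Alpha-equivalence: compare structure up to binder renaming.
Result: False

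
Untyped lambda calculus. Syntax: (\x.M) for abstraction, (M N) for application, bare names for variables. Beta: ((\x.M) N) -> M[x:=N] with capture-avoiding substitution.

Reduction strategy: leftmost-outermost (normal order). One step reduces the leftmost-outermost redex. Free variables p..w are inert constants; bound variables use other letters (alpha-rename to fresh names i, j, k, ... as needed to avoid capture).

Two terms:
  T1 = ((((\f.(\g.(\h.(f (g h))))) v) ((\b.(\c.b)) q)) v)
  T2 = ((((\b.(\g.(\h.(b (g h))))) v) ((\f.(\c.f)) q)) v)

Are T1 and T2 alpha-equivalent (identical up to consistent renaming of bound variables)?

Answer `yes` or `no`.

Term 1: ((((\f.(\g.(\h.(f (g h))))) v) ((\b.(\c.b)) q)) v)
Term 2: ((((\b.(\g.(\h.(b (g h))))) v) ((\f.(\c.f)) q)) v)
Alpha-equivalence: compare structure up to binder renaming.
Result: True

Answer: yes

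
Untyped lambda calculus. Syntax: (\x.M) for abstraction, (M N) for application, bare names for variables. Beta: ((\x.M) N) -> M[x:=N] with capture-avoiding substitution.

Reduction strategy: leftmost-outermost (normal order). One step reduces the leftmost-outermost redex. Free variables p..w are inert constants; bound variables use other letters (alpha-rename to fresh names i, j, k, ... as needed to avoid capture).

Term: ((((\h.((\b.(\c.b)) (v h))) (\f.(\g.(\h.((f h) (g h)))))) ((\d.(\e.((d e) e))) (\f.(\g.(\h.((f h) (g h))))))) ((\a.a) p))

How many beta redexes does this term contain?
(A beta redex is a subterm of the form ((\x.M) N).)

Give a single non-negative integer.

Answer: 4

Derivation:
Term: ((((\h.((\b.(\c.b)) (v h))) (\f.(\g.(\h.((f h) (g h)))))) ((\d.(\e.((d e) e))) (\f.(\g.(\h.((f h) (g h))))))) ((\a.a) p))
  Redex: ((\h.((\b.(\c.b)) (v h))) (\f.(\g.(\h.((f h) (g h))))))
  Redex: ((\b.(\c.b)) (v h))
  Redex: ((\d.(\e.((d e) e))) (\f.(\g.(\h.((f h) (g h))))))
  Redex: ((\a.a) p)
Total redexes: 4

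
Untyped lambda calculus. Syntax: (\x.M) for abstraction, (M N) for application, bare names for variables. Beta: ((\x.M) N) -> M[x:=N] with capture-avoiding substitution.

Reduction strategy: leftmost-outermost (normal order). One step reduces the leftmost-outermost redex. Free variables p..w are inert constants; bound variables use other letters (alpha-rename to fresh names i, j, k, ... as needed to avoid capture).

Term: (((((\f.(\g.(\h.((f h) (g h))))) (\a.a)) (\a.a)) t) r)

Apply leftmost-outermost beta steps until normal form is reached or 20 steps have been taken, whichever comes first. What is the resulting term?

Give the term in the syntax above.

Answer: ((t t) r)

Derivation:
Step 0: (((((\f.(\g.(\h.((f h) (g h))))) (\a.a)) (\a.a)) t) r)
Step 1: ((((\g.(\h.(((\a.a) h) (g h)))) (\a.a)) t) r)
Step 2: (((\h.(((\a.a) h) ((\a.a) h))) t) r)
Step 3: ((((\a.a) t) ((\a.a) t)) r)
Step 4: ((t ((\a.a) t)) r)
Step 5: ((t t) r)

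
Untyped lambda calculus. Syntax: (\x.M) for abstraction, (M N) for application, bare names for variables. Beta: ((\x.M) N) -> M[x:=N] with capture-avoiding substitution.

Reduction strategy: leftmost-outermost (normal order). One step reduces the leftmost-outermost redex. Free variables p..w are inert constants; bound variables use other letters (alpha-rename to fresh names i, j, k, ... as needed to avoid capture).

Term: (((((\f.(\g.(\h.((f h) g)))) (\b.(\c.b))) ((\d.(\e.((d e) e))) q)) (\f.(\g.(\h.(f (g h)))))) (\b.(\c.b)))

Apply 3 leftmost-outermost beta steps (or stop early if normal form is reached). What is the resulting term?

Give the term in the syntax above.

Answer: ((((\b.(\c.b)) (\f.(\g.(\h.(f (g h)))))) ((\d.(\e.((d e) e))) q)) (\b.(\c.b)))

Derivation:
Step 0: (((((\f.(\g.(\h.((f h) g)))) (\b.(\c.b))) ((\d.(\e.((d e) e))) q)) (\f.(\g.(\h.(f (g h)))))) (\b.(\c.b)))
Step 1: ((((\g.(\h.(((\b.(\c.b)) h) g))) ((\d.(\e.((d e) e))) q)) (\f.(\g.(\h.(f (g h)))))) (\b.(\c.b)))
Step 2: (((\h.(((\b.(\c.b)) h) ((\d.(\e.((d e) e))) q))) (\f.(\g.(\h.(f (g h)))))) (\b.(\c.b)))
Step 3: ((((\b.(\c.b)) (\f.(\g.(\h.(f (g h)))))) ((\d.(\e.((d e) e))) q)) (\b.(\c.b)))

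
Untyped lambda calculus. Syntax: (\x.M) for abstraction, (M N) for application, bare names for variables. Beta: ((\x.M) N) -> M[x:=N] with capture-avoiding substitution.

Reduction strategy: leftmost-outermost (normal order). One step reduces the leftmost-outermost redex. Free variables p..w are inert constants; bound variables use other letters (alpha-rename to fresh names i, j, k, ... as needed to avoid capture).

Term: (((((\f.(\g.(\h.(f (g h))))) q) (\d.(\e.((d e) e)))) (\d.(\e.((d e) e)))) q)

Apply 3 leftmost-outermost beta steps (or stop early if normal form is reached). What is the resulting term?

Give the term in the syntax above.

Step 0: (((((\f.(\g.(\h.(f (g h))))) q) (\d.(\e.((d e) e)))) (\d.(\e.((d e) e)))) q)
Step 1: ((((\g.(\h.(q (g h)))) (\d.(\e.((d e) e)))) (\d.(\e.((d e) e)))) q)
Step 2: (((\h.(q ((\d.(\e.((d e) e))) h))) (\d.(\e.((d e) e)))) q)
Step 3: ((q ((\d.(\e.((d e) e))) (\d.(\e.((d e) e))))) q)

Answer: ((q ((\d.(\e.((d e) e))) (\d.(\e.((d e) e))))) q)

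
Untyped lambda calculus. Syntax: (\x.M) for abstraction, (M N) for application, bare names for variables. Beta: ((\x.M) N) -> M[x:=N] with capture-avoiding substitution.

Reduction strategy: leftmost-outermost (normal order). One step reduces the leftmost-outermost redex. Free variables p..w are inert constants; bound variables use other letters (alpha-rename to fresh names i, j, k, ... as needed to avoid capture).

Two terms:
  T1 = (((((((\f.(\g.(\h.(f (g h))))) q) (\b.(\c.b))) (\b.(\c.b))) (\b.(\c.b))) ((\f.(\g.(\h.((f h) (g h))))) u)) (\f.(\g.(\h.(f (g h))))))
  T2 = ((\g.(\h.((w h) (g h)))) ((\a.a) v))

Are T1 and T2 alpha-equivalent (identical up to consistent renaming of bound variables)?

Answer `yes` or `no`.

Term 1: (((((((\f.(\g.(\h.(f (g h))))) q) (\b.(\c.b))) (\b.(\c.b))) (\b.(\c.b))) ((\f.(\g.(\h.((f h) (g h))))) u)) (\f.(\g.(\h.(f (g h))))))
Term 2: ((\g.(\h.((w h) (g h)))) ((\a.a) v))
Alpha-equivalence: compare structure up to binder renaming.
Result: False

Answer: no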